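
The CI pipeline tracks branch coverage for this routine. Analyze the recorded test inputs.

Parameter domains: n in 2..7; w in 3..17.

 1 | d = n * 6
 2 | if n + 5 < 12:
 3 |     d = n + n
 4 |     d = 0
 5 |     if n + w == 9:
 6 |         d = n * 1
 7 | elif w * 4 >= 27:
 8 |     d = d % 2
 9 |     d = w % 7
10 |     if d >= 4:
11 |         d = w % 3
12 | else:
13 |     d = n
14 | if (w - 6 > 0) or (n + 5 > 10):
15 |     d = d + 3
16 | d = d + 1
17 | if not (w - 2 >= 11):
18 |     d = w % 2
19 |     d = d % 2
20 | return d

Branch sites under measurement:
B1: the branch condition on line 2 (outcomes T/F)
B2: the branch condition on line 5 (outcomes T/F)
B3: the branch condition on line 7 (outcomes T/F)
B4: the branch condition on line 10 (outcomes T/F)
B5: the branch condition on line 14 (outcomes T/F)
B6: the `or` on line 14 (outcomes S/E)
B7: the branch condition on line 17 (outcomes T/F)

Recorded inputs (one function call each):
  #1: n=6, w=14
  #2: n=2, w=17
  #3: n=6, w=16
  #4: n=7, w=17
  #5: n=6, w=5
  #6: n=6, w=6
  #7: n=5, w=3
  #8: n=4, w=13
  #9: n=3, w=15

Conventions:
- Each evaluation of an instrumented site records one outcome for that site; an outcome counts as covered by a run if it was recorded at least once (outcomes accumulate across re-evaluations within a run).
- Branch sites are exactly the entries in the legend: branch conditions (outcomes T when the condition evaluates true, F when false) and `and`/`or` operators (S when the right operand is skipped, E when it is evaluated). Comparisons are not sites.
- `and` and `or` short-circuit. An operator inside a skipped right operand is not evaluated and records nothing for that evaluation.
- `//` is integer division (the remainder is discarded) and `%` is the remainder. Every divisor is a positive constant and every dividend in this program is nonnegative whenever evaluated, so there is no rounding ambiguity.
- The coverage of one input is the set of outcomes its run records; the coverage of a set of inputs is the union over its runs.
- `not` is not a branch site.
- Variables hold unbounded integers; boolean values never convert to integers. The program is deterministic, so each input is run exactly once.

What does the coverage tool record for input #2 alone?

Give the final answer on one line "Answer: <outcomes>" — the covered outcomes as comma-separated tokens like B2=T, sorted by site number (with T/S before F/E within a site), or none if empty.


Event log for input #2 (n=2, w=17):
  B1->T, B2->F, B6->S, B5->T, B7->F
distinct outcomes covered: B1=T, B2=F, B5=T, B6=S, B7=F
Answer: B1=T, B2=F, B5=T, B6=S, B7=F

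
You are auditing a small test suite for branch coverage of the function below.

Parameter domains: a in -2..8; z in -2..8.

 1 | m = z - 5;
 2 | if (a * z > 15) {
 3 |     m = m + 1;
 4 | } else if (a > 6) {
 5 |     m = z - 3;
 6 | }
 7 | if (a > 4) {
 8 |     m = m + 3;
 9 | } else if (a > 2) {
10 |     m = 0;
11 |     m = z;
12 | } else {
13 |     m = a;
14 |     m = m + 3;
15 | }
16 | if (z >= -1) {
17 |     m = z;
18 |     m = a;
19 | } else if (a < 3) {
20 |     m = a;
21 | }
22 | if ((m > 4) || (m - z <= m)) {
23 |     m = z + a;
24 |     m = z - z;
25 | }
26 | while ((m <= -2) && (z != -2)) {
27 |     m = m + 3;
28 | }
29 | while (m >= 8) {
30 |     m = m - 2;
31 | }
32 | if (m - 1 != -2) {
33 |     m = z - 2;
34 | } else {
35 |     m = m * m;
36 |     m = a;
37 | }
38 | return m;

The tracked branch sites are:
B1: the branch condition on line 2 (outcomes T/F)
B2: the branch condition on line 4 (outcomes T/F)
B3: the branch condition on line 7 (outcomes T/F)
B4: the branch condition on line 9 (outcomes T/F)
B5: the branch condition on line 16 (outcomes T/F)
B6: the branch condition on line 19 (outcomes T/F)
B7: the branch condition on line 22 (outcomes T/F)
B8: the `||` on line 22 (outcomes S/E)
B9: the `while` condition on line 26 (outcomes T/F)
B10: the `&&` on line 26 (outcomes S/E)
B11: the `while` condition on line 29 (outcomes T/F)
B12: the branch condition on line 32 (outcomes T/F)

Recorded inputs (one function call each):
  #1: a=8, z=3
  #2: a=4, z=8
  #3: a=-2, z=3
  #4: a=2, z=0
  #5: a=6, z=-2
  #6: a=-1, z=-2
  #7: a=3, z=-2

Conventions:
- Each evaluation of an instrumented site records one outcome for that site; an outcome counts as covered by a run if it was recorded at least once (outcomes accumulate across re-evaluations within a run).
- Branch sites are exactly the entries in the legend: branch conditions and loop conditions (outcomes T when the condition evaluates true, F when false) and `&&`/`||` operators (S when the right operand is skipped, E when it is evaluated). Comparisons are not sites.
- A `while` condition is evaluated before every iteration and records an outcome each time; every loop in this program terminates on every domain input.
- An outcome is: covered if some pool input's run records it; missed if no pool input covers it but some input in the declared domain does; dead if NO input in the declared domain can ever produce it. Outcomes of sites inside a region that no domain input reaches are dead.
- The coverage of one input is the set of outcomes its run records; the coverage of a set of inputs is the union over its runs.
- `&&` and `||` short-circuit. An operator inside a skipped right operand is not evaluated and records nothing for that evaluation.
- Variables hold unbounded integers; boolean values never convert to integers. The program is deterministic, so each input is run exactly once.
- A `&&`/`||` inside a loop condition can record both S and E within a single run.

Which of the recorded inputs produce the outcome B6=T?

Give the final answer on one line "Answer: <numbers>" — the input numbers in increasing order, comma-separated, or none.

input #1 (a=8, z=3): misses B6=T
input #2 (a=4, z=8): misses B6=T
input #3 (a=-2, z=3): misses B6=T
input #4 (a=2, z=0): misses B6=T
input #5 (a=6, z=-2): misses B6=T
input #6 (a=-1, z=-2): covers B6=T
input #7 (a=3, z=-2): misses B6=T

Answer: 6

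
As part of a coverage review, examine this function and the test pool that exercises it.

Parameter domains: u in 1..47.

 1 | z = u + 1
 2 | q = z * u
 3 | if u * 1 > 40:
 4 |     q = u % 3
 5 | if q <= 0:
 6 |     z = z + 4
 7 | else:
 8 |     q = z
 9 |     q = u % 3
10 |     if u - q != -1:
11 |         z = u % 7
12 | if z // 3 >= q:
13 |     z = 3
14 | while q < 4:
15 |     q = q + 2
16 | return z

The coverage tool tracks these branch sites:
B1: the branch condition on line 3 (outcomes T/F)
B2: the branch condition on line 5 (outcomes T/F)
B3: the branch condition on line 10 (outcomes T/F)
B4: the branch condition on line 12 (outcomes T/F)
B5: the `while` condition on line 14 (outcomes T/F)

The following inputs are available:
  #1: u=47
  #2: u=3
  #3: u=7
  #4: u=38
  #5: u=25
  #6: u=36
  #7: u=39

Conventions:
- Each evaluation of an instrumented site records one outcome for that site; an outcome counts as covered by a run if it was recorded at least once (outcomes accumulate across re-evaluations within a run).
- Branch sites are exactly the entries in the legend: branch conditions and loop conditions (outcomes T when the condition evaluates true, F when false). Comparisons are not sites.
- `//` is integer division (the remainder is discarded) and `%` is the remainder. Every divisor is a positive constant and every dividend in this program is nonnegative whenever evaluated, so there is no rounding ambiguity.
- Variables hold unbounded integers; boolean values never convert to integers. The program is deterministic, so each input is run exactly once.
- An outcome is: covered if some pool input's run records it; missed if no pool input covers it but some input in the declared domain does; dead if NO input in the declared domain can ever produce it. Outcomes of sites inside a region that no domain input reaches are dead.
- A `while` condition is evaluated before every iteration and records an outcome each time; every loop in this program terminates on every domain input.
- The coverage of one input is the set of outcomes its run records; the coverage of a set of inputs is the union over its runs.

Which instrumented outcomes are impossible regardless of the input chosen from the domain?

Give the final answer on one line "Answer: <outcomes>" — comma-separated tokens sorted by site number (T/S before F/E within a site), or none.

sweeping the full domain (47 inputs) for each outcome:
  B3=F: zero occurrences over every domain input -> dead
  reachable outcomes have witnesses, e.g. B1=T (e.g. u=41), B1=F (e.g. u=1), B2=T (e.g. u=42), B2=F (e.g. u=1)

Answer: B3=F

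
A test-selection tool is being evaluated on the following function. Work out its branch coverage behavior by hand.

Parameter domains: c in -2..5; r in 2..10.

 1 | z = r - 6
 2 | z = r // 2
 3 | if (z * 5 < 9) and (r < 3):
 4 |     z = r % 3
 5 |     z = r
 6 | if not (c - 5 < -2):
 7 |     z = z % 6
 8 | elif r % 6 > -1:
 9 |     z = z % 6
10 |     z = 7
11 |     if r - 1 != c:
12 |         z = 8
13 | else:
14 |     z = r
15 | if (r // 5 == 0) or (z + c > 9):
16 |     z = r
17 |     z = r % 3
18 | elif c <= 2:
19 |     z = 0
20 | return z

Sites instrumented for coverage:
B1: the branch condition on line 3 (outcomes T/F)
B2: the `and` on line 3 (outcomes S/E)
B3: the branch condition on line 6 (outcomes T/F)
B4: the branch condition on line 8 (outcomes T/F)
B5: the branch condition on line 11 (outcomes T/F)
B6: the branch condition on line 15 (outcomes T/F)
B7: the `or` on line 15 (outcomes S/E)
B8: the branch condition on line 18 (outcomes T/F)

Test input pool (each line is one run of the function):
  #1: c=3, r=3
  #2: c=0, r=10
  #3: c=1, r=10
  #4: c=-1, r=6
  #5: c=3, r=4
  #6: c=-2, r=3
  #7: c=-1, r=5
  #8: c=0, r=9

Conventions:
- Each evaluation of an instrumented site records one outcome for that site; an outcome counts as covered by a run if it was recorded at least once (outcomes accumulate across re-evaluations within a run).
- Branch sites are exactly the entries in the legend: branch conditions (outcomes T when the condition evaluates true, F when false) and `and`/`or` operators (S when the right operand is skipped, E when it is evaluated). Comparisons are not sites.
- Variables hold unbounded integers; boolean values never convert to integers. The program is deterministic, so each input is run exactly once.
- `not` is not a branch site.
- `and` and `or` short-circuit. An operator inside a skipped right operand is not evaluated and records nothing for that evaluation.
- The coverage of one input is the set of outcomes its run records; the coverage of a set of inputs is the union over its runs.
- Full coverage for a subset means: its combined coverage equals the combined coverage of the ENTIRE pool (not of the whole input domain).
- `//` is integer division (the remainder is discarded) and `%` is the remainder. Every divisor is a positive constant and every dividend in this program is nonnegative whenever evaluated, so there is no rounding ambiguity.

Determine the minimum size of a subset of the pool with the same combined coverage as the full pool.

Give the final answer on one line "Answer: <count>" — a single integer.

input #1, c=3, r=3: outcomes B1=F, B2=E, B3=T, B6=T, B7=S
input #2, c=0, r=10: outcomes B1=F, B2=S, B3=F, B4=T, B5=T, B6=F, B7=E, B8=T
input #3, c=1, r=10: outcomes B1=F, B2=S, B3=F, B4=T, B5=T, B6=F, B7=E, B8=T
input #4, c=-1, r=6: outcomes B1=F, B2=S, B3=F, B4=T, B5=T, B6=F, B7=E, B8=T
input #5, c=3, r=4: outcomes B1=F, B2=S, B3=T, B6=T, B7=S
input #6, c=-2, r=3: outcomes B1=F, B2=E, B3=F, B4=T, B5=T, B6=T, B7=S
input #7, c=-1, r=5: outcomes B1=F, B2=S, B3=F, B4=T, B5=T, B6=F, B7=E, B8=T
input #8, c=0, r=9: outcomes B1=F, B2=S, B3=F, B4=T, B5=T, B6=F, B7=E, B8=T
the full pool covers 12 outcomes: B1=F, B2=S, B2=E, B3=T, B3=F, B4=T, B5=T, B6=T, B6=F, B7=S, B7=E, B8=T
checked all size-1 subsets: none covers 12 outcomes (max 8/12)
inputs {1, 2} (size 2) cover everything; no size-2 subset with a lexicographically smaller index list covers all 12

Answer: 2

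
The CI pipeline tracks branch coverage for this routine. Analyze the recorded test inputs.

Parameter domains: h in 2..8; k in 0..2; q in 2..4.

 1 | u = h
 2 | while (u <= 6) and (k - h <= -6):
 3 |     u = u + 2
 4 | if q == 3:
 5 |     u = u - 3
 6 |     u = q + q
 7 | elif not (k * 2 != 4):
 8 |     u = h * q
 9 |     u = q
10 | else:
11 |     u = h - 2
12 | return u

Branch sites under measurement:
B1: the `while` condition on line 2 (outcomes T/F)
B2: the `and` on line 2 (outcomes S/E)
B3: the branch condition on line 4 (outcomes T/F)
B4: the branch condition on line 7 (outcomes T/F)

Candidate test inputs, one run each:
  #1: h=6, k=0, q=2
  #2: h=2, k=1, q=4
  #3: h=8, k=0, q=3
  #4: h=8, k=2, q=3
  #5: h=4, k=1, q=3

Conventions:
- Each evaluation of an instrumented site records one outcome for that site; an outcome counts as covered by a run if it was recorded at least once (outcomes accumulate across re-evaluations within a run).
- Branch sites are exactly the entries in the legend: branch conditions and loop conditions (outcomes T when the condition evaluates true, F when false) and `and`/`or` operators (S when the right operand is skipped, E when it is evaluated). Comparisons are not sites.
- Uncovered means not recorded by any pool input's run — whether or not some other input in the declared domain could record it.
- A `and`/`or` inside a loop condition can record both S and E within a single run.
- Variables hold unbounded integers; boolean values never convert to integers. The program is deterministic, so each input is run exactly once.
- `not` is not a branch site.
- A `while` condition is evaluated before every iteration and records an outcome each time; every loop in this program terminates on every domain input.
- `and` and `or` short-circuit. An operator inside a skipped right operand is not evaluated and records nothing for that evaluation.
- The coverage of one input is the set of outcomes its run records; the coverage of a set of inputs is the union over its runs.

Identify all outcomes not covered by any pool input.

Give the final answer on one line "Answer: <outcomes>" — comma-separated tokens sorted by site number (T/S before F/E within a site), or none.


run #1 (h=6, k=0, q=2) runs B2->E, B1->T, B2->S, B1->F, B3->F, B4->F; records B1=T, B1=F, B2=S, B2=E, B3=F, B4=F
run #2 (h=2, k=1, q=4) runs B2->E, B1->F, B3->F, B4->F; records B1=F, B2=E, B3=F, B4=F
run #3 (h=8, k=0, q=3) runs B2->S, B1->F, B3->T; records B1=F, B2=S, B3=T
run #4 (h=8, k=2, q=3) runs B2->S, B1->F, B3->T; records B1=F, B2=S, B3=T
run #5 (h=4, k=1, q=3) runs B2->E, B1->F, B3->T; records B1=F, B2=E, B3=T
union over the pool: B1=T, B1=F, B2=S, B2=E, B3=T, B3=F, B4=F
uncovered (1 of 8): B4=T
Answer: B4=T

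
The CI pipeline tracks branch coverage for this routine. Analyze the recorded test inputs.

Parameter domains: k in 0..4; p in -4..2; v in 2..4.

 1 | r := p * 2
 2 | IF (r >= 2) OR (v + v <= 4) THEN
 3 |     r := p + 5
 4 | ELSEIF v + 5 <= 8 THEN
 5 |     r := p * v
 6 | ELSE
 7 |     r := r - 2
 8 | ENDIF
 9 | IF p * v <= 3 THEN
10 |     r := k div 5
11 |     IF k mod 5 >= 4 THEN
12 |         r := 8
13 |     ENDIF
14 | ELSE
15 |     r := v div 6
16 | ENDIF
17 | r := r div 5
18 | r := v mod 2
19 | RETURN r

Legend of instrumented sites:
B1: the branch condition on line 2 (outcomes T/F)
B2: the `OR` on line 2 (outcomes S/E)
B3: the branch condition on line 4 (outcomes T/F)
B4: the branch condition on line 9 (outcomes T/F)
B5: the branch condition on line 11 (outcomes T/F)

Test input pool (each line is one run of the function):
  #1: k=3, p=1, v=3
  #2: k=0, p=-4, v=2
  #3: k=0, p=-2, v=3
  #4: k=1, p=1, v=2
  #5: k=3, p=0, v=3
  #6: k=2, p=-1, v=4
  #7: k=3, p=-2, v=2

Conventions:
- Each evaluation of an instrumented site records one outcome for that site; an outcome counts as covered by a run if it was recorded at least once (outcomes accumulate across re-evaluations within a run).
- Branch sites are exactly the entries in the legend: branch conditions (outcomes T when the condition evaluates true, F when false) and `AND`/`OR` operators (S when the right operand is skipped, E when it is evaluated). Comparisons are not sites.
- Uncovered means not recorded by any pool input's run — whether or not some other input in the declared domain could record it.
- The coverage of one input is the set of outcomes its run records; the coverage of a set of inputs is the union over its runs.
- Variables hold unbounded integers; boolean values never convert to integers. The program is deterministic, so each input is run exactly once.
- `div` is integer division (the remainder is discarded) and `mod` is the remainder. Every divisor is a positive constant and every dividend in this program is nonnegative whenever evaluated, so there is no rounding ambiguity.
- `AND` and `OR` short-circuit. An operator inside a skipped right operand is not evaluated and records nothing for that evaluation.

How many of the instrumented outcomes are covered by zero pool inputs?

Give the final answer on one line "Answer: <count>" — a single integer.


input #1, k=3, p=1, v=3: events B2->S, B1->T, B4->T, B5->F; outcomes B1=T, B2=S, B4=T, B5=F
input #2, k=0, p=-4, v=2: events B2->E, B1->T, B4->T, B5->F; outcomes B1=T, B2=E, B4=T, B5=F
input #3, k=0, p=-2, v=3: events B2->E, B1->F, B3->T, B4->T, B5->F; outcomes B1=F, B2=E, B3=T, B4=T, B5=F
input #4, k=1, p=1, v=2: events B2->S, B1->T, B4->T, B5->F; outcomes B1=T, B2=S, B4=T, B5=F
input #5, k=3, p=0, v=3: events B2->E, B1->F, B3->T, B4->T, B5->F; outcomes B1=F, B2=E, B3=T, B4=T, B5=F
input #6, k=2, p=-1, v=4: events B2->E, B1->F, B3->F, B4->T, B5->F; outcomes B1=F, B2=E, B3=F, B4=T, B5=F
input #7, k=3, p=-2, v=2: events B2->E, B1->T, B4->T, B5->F; outcomes B1=T, B2=E, B4=T, B5=F
union over the pool: B1=T, B1=F, B2=S, B2=E, B3=T, B3=F, B4=T, B5=F
uncovered (2 of 10): B4=F, B5=T
Answer: 2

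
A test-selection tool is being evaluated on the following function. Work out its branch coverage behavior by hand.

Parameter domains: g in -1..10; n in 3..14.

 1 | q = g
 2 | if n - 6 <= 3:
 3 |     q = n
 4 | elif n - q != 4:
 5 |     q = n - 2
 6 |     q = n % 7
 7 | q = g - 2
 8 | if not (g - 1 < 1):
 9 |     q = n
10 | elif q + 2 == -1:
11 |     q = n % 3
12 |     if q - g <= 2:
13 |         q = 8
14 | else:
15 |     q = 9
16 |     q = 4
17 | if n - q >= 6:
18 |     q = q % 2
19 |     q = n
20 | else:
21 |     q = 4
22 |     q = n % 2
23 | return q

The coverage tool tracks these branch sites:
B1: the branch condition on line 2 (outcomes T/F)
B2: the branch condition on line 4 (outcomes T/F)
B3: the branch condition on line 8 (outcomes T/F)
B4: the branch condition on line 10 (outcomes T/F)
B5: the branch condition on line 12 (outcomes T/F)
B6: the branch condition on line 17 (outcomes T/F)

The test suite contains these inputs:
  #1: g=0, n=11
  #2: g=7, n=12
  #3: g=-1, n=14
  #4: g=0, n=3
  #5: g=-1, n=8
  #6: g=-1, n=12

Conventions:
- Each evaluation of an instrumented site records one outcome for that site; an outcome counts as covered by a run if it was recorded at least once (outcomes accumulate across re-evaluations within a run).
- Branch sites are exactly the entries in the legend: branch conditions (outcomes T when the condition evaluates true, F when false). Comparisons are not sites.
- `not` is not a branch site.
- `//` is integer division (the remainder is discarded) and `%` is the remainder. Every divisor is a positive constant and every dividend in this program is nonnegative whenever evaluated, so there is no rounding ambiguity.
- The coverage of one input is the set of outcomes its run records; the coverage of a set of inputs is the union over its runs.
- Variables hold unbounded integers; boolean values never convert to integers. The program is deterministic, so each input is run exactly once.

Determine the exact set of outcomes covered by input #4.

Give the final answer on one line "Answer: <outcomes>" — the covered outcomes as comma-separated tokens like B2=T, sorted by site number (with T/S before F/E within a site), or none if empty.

Event log for input #4 (g=0, n=3):
  B1->T, B3->F, B4->F, B6->F
collecting distinct outcomes: B1=T, B3=F, B4=F, B6=F

Answer: B1=T, B3=F, B4=F, B6=F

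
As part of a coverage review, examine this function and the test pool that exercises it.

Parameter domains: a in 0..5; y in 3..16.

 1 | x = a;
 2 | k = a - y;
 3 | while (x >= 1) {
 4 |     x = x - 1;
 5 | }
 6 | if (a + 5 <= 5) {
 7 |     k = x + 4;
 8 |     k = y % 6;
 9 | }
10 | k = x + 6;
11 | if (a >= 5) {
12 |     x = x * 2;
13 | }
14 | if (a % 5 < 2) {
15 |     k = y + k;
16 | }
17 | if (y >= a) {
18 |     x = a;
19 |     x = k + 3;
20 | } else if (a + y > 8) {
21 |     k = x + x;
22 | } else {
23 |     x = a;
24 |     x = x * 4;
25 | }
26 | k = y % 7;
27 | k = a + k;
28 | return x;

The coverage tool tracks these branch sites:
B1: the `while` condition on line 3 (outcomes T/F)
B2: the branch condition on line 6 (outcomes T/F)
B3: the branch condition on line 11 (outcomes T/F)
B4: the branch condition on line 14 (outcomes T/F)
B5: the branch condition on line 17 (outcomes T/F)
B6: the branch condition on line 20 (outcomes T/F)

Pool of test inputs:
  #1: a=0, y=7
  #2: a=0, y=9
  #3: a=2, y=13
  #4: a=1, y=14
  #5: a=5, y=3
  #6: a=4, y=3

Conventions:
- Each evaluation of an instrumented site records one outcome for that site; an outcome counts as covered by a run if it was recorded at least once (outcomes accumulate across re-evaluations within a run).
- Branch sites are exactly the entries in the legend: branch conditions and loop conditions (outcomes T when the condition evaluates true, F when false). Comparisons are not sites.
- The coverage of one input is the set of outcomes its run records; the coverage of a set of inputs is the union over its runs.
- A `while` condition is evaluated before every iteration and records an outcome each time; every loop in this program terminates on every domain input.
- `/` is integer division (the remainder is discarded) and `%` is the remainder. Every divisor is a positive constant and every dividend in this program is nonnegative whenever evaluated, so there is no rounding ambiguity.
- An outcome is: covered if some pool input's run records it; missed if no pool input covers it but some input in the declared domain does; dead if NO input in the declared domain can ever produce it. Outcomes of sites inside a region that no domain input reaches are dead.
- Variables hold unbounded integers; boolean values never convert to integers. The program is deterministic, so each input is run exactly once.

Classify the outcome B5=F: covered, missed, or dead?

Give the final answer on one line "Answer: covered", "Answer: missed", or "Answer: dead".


B5=F is recorded by pool input(s) 5, 6 -> covered
Answer: covered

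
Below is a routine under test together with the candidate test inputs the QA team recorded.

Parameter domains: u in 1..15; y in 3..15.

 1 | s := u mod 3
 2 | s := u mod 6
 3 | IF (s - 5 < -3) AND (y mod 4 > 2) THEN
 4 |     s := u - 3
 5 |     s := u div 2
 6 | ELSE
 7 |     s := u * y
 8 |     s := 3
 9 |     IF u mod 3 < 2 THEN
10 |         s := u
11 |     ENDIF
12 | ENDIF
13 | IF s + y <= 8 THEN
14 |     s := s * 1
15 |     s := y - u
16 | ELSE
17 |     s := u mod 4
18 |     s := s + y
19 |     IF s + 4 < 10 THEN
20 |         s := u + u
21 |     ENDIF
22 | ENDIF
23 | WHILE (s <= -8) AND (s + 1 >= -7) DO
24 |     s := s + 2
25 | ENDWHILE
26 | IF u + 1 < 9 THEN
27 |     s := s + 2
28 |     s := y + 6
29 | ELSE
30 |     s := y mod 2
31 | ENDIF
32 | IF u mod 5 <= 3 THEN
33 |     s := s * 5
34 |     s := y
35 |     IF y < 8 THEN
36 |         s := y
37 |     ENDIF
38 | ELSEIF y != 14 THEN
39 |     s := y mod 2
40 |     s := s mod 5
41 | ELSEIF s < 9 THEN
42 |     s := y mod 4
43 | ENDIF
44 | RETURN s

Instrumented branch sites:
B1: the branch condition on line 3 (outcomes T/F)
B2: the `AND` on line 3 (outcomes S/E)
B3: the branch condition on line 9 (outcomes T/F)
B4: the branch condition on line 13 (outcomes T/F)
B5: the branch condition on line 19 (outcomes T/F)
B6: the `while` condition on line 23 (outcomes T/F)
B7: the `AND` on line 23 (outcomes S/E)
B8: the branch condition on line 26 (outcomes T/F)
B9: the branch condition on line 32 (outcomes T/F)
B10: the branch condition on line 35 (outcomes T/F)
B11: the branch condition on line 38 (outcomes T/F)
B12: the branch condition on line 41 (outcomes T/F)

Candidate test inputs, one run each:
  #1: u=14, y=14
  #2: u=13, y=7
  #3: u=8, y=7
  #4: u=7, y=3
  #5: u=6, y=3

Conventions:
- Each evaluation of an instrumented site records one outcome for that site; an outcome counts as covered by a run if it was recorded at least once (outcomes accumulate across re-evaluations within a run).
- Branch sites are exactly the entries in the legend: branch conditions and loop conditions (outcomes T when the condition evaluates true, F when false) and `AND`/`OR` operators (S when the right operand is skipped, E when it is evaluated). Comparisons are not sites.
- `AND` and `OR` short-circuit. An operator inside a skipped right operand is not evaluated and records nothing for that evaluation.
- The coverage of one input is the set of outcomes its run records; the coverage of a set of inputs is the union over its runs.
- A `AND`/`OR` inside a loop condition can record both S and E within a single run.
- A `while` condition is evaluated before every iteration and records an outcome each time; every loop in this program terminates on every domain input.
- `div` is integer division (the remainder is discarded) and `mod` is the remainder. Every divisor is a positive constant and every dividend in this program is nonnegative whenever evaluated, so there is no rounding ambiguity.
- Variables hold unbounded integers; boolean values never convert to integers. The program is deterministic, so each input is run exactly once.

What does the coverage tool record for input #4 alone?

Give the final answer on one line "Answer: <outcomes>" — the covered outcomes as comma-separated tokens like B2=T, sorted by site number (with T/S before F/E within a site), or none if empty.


Simulating input #4 (u=7, y=3) step by step:
  B2->E, B1->T, B4->T, B7->S, B6->F, B8->T, B9->T, B10->T
collecting distinct outcomes: B1=T, B2=E, B4=T, B6=F, B7=S, B8=T, B9=T, B10=T
Answer: B1=T, B2=E, B4=T, B6=F, B7=S, B8=T, B9=T, B10=T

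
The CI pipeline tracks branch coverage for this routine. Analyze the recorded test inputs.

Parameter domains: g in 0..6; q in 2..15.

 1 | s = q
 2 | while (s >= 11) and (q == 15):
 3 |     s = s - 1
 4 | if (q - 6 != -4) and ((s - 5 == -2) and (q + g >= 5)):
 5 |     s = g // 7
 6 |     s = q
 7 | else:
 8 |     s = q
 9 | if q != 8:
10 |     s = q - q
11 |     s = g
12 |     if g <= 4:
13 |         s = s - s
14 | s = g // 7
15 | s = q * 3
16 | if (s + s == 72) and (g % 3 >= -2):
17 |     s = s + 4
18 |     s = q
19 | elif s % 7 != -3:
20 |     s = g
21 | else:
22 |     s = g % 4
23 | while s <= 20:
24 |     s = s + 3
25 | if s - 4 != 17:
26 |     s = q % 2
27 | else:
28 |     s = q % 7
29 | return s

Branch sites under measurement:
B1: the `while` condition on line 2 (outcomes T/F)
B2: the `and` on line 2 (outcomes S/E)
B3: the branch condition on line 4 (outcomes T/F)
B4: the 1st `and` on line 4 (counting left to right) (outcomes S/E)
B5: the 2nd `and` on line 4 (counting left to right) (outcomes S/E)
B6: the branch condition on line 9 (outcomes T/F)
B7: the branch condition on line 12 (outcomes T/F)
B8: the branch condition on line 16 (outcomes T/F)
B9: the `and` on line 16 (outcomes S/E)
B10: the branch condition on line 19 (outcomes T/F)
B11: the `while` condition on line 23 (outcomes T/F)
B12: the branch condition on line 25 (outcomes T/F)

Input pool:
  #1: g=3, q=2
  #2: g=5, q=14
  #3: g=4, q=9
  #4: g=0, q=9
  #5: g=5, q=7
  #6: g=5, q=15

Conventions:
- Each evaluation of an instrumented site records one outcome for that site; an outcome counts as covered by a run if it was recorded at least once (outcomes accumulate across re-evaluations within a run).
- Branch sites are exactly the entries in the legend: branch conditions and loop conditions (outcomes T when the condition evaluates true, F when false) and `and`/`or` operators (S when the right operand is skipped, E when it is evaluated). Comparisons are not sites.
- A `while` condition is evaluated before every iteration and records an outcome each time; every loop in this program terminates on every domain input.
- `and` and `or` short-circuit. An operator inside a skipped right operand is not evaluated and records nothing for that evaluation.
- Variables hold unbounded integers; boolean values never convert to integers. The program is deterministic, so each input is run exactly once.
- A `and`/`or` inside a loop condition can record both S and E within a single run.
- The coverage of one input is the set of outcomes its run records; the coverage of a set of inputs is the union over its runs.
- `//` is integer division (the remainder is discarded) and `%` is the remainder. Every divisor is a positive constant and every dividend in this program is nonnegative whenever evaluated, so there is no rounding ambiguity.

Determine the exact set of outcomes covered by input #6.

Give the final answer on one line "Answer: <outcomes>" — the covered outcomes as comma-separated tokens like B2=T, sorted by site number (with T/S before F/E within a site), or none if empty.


Running input #6 (g=5, q=15), event by event:
  B2->E, B1->T, B2->E, B1->T, B2->E, B1->T, B2->E, B1->T, B2->E, B1->T
  B2->S, B1->F, B4->E, B5->S, B3->F, B6->T, B7->F, B9->S, B8->F, B10->T
  B11->T, B11->T, B11->T, B11->T, B11->T, B11->T, B11->F, B12->T
as a set, this run covers: B1=T, B1=F, B2=S, B2=E, B3=F, B4=E, B5=S, B6=T, B7=F, B8=F, B9=S, B10=T, B11=T, B11=F, B12=T
Answer: B1=T, B1=F, B2=S, B2=E, B3=F, B4=E, B5=S, B6=T, B7=F, B8=F, B9=S, B10=T, B11=T, B11=F, B12=T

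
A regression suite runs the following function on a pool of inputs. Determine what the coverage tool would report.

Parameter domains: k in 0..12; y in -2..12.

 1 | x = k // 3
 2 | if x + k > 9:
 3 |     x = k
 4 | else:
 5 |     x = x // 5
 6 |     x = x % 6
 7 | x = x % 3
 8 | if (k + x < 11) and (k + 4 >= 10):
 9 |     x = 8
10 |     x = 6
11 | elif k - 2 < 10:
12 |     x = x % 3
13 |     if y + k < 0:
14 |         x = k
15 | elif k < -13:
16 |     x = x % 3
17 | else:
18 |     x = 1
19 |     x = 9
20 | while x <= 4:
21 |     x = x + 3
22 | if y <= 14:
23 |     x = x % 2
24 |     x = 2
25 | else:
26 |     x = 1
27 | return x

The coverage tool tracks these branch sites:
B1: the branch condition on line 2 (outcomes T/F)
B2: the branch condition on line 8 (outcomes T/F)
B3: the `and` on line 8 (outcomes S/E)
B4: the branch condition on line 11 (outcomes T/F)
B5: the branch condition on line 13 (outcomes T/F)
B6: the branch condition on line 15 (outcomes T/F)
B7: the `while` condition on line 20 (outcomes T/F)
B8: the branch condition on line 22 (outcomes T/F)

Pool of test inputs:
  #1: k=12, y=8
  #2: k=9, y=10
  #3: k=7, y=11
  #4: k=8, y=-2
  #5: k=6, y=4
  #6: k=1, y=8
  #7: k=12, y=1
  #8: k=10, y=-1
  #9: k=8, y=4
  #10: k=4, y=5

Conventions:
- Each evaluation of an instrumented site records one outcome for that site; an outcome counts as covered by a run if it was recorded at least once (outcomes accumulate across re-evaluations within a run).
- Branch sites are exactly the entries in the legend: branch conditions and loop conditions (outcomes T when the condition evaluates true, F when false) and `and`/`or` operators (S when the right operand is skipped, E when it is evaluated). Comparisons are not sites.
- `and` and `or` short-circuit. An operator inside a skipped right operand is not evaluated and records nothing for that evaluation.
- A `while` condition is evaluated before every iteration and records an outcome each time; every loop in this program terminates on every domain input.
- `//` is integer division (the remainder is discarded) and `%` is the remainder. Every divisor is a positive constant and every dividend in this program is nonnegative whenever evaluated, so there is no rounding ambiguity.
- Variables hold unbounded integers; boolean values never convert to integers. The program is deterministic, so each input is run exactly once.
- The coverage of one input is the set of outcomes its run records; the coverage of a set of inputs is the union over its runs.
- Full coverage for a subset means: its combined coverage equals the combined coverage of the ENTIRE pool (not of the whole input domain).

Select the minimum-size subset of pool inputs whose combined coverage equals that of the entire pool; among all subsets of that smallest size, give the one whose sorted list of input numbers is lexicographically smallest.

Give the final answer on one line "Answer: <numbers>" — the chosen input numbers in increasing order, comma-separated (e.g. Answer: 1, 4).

input #1 (k=12, y=8): events B1->T, B3->S, B2->F, B4->F, B6->F, B7->F, B8->T; covers B1=T, B2=F, B3=S, B4=F, B6=F, B7=F, B8=T
input #2 (k=9, y=10): events B1->T, B3->E, B2->T, B7->F, B8->T; covers B1=T, B2=T, B3=E, B7=F, B8=T
input #3 (k=7, y=11): events B1->F, B3->E, B2->T, B7->F, B8->T; covers B1=F, B2=T, B3=E, B7=F, B8=T
input #4 (k=8, y=-2): events B1->T, B3->E, B2->T, B7->F, B8->T; covers B1=T, B2=T, B3=E, B7=F, B8=T
input #5 (k=6, y=4): events B1->F, B3->E, B2->T, B7->F, B8->T; covers B1=F, B2=T, B3=E, B7=F, B8=T
input #6 (k=1, y=8): events B1->F, B3->E, B2->F, B4->T, B5->F, B7->T, B7->T, B7->F, B8->T; covers B1=F, B2=F, B3=E, B4=T, B5=F, B7=T, B7=F, B8=T
input #7 (k=12, y=1): events B1->T, B3->S, B2->F, B4->F, B6->F, B7->F, B8->T; covers B1=T, B2=F, B3=S, B4=F, B6=F, B7=F, B8=T
input #8 (k=10, y=-1): events B1->T, B3->S, B2->F, B4->T, B5->F, B7->T, B7->T, B7->F, B8->T; covers B1=T, B2=F, B3=S, B4=T, B5=F, B7=T, B7=F, B8=T
input #9 (k=8, y=4): events B1->T, B3->E, B2->T, B7->F, B8->T; covers B1=T, B2=T, B3=E, B7=F, B8=T
input #10 (k=4, y=5): events B1->F, B3->E, B2->F, B4->T, B5->F, B7->T, B7->T, B7->F, B8->T; covers B1=F, B2=F, B3=E, B4=T, B5=F, B7=T, B7=F, B8=T
together the pool reaches 13 outcomes: B1=T, B1=F, B2=T, B2=F, B3=S, B3=E, B4=T, B4=F, B5=F, B6=F, B7=T, B7=F, B8=T
size 1 is not enough: best union over all size-1 subsets is 8/13
size 2 is not enough: best union over all size-2 subsets is 12/13
size 3: inputs {1, 2, 6} cover all 13 outcomes, and no lexicographically smaller subset of this size does

Answer: 1, 2, 6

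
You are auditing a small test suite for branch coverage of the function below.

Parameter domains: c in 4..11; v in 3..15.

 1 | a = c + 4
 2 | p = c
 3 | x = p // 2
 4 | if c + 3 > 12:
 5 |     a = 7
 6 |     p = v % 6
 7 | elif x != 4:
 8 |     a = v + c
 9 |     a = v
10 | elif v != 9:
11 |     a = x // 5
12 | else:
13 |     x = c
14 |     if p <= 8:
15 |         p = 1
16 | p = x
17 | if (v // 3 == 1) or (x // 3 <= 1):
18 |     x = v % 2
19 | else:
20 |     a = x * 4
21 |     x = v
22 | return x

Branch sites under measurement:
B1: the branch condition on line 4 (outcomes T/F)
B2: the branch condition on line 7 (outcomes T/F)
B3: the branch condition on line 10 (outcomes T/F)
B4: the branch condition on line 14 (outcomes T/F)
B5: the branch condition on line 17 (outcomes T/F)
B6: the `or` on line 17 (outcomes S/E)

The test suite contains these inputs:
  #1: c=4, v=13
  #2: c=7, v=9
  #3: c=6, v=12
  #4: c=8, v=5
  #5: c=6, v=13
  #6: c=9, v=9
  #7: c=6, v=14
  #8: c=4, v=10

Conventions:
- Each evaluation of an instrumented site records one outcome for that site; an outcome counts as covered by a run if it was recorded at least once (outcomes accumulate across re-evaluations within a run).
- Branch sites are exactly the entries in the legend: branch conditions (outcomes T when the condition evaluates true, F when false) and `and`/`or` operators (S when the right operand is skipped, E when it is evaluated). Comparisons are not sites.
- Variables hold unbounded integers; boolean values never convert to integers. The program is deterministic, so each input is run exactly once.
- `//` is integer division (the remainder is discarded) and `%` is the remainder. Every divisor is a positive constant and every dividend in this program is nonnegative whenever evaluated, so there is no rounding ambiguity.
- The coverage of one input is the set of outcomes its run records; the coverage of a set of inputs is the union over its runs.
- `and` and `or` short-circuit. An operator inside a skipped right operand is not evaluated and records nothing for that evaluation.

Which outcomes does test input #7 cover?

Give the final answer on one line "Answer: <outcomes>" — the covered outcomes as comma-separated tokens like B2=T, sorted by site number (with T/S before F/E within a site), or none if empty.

Running input #7 (c=6, v=14), event by event:
  B1->F, B2->T, B6->E, B5->T
collecting distinct outcomes: B1=F, B2=T, B5=T, B6=E

Answer: B1=F, B2=T, B5=T, B6=E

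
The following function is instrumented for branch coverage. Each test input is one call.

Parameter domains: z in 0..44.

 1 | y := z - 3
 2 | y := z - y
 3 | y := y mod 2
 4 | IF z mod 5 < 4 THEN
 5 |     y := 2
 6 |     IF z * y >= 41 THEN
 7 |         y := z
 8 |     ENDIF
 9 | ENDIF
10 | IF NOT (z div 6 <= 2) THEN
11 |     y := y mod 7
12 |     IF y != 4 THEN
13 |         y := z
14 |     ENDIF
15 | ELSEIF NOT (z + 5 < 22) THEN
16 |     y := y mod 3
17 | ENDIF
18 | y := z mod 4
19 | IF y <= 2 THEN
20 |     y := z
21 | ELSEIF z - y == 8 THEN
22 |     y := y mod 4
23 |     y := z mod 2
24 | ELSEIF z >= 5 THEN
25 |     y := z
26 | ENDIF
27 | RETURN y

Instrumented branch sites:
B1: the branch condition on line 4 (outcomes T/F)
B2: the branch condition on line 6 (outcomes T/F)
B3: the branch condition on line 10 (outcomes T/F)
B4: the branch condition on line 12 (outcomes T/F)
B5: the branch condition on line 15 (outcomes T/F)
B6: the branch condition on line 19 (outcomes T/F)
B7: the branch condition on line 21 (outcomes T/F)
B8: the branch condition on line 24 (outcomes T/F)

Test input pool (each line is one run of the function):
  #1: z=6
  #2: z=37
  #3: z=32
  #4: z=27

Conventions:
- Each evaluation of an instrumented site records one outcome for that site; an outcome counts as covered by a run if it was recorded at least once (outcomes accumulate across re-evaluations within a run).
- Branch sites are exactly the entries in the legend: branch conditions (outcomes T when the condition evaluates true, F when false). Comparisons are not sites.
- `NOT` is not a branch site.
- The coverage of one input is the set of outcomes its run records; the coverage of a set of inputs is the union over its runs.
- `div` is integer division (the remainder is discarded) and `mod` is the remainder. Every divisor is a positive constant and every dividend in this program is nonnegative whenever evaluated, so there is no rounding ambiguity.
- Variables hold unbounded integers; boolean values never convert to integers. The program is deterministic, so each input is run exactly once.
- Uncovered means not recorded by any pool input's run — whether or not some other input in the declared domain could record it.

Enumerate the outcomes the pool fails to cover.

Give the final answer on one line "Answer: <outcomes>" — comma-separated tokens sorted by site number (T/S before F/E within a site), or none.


input #1, z=6: outcomes B1=T, B2=F, B3=F, B5=F, B6=T
input #2, z=37: outcomes B1=T, B2=T, B3=T, B4=T, B6=T
input #3, z=32: outcomes B1=T, B2=T, B3=T, B4=F, B6=T
input #4, z=27: outcomes B1=T, B2=T, B3=T, B4=T, B6=F, B7=F, B8=T
union over the pool: B1=T, B2=T, B2=F, B3=T, B3=F, B4=T, B4=F, B5=F, B6=T, B6=F, B7=F, B8=T
uncovered (4 of 16): B1=F, B5=T, B7=T, B8=F
Answer: B1=F, B5=T, B7=T, B8=F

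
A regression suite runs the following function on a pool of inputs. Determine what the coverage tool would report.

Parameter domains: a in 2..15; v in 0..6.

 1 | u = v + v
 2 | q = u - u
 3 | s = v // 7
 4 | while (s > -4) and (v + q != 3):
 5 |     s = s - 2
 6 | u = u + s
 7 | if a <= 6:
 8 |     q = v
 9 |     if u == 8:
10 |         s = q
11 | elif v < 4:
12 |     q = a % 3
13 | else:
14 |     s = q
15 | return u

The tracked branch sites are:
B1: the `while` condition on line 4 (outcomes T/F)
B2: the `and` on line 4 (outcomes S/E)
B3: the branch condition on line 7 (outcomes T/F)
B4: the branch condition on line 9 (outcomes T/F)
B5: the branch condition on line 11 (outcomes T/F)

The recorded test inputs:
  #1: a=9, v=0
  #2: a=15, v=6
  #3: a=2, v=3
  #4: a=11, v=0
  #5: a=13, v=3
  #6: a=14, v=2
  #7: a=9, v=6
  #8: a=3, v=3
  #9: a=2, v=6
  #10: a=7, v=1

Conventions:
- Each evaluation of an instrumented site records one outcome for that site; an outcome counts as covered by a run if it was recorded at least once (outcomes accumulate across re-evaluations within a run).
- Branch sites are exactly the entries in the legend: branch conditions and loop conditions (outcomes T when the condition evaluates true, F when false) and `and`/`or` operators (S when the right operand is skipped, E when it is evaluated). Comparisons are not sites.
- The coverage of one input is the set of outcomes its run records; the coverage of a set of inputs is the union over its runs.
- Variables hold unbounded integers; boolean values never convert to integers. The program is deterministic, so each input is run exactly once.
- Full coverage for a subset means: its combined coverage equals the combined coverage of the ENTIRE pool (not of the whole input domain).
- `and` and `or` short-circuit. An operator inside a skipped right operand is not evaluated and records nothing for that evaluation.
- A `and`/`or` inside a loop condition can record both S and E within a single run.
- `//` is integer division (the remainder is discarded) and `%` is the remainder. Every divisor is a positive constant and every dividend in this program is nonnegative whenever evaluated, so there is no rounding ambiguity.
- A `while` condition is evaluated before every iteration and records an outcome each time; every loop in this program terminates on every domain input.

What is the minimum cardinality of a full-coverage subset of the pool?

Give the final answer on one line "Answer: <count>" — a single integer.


input #1, a=9, v=0: events B2->E, B1->T, B2->E, B1->T, B2->S, B1->F, B3->F, B5->T; outcomes B1=T, B1=F, B2=S, B2=E, B3=F, B5=T
input #2, a=15, v=6: events B2->E, B1->T, B2->E, B1->T, B2->S, B1->F, B3->F, B5->F; outcomes B1=T, B1=F, B2=S, B2=E, B3=F, B5=F
input #3, a=2, v=3: events B2->E, B1->F, B3->T, B4->F; outcomes B1=F, B2=E, B3=T, B4=F
input #4, a=11, v=0: events B2->E, B1->T, B2->E, B1->T, B2->S, B1->F, B3->F, B5->T; outcomes B1=T, B1=F, B2=S, B2=E, B3=F, B5=T
input #5, a=13, v=3: events B2->E, B1->F, B3->F, B5->T; outcomes B1=F, B2=E, B3=F, B5=T
input #6, a=14, v=2: events B2->E, B1->T, B2->E, B1->T, B2->S, B1->F, B3->F, B5->T; outcomes B1=T, B1=F, B2=S, B2=E, B3=F, B5=T
input #7, a=9, v=6: events B2->E, B1->T, B2->E, B1->T, B2->S, B1->F, B3->F, B5->F; outcomes B1=T, B1=F, B2=S, B2=E, B3=F, B5=F
input #8, a=3, v=3: events B2->E, B1->F, B3->T, B4->F; outcomes B1=F, B2=E, B3=T, B4=F
input #9, a=2, v=6: events B2->E, B1->T, B2->E, B1->T, B2->S, B1->F, B3->T, B4->T; outcomes B1=T, B1=F, B2=S, B2=E, B3=T, B4=T
input #10, a=7, v=1: events B2->E, B1->T, B2->E, B1->T, B2->S, B1->F, B3->F, B5->T; outcomes B1=T, B1=F, B2=S, B2=E, B3=F, B5=T
pool-wide coverage (10 outcomes): B1=T, B1=F, B2=S, B2=E, B3=T, B3=F, B4=T, B4=F, B5=T, B5=F
checked all size-1 subsets: none covers 10 outcomes (max 6/10)
checked all size-2 subsets: none covers 10 outcomes (max 8/10)
checked all size-3 subsets: none covers 10 outcomes (max 9/10)
size 4: inputs {1, 2, 3, 9} cover all 10 outcomes, and no lexicographically smaller subset of this size does
Answer: 4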